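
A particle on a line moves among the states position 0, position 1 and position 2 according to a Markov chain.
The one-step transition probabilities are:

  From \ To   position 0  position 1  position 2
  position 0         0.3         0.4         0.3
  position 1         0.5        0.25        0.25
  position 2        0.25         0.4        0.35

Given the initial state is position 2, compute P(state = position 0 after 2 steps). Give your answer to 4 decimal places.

Sum over the intermediate state after 1 step:
P = P(position 2→position 0)·P(position 0→position 0) + P(position 2→position 1)·P(position 1→position 0) + P(position 2→position 2)·P(position 2→position 0)
  = 0.25×0.3 + 0.4×0.5 + 0.35×0.25
  = 0.0750 + 0.2000 + 0.0875 = 0.3625

0.3625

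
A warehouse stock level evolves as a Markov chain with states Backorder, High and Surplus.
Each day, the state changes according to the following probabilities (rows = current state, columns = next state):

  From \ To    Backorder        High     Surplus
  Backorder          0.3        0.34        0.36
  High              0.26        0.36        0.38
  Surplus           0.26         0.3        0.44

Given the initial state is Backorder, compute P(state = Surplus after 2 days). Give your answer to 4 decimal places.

0.3956

Sum over the intermediate state after 1 day:
P = P(Backorder→Backorder)·P(Backorder→Surplus) + P(Backorder→High)·P(High→Surplus) + P(Backorder→Surplus)·P(Surplus→Surplus)
  = 0.3×0.36 + 0.34×0.38 + 0.36×0.44
  = 0.1080 + 0.1292 + 0.1584 = 0.3956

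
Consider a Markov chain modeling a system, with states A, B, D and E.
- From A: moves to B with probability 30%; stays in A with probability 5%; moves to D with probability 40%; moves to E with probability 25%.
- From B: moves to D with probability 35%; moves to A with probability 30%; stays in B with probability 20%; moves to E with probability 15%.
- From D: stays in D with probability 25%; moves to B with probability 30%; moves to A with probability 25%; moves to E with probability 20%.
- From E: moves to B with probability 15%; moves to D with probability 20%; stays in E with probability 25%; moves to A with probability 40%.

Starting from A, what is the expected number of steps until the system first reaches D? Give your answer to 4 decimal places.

Let t(s) be the expected number of steps to first reach D from state s, with t(D) = 0. Conditioning on the first step:
t(A) = 1 + 0.05·t(A) + 0.3·t(B) + 0.25·t(E)
t(B) = 1 + 0.3·t(A) + 0.2·t(B) + 0.15·t(E)
t(E) = 1 + 0.4·t(A) + 0.15·t(B) + 0.25·t(E)
Solving: t(A) = 2.9176, t(B) = 2.9983, t(E) = 3.4891.
Expected steps from A to D: 2.9176.

2.9176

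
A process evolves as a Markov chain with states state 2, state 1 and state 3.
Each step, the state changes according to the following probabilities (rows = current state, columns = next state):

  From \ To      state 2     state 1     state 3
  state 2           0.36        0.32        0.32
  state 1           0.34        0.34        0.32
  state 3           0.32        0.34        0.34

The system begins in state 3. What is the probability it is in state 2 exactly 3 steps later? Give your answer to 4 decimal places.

Propagate the distribution vector 3 steps from state 3.
After 0 steps: (0.0000, 0.0000, 1.0000)
After 1 step: (0.3200, 0.3400, 0.3400)
After 2 steps: (0.3396, 0.3336, 0.3268)
After 3 steps: (0.3403, 0.3332, 0.3265)
P(in state 2 after 3 steps) = 0.3403

0.3403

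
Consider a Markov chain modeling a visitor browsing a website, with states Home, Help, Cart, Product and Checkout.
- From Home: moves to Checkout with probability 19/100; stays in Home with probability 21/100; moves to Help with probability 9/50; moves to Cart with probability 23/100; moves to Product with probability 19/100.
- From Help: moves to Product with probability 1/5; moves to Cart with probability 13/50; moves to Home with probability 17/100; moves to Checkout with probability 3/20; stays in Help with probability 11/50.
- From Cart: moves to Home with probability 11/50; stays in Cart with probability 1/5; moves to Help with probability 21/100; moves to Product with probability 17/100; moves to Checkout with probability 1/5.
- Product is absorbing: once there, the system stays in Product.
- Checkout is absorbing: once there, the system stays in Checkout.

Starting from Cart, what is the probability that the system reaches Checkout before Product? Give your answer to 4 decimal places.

Let h(s) be the probability of absorption at Checkout starting from transient state s. Then h(Checkout) = 1 and h(Product) = 0. By first-step analysis:
h(Home) = 0.21·h(Home) + 0.18·h(Help) + 0.23·h(Cart) + 0.19·0 + 0.19·1
h(Help) = 0.17·h(Home) + 0.22·h(Help) + 0.26·h(Cart) + 0.2·0 + 0.15·1
h(Cart) = 0.22·h(Home) + 0.21·h(Help) + 0.2·h(Cart) + 0.17·0 + 0.2·1
Solving: h(Home) = 0.4961, h(Help) = 0.4704, h(Cart) = 0.5099.
Starting from Cart, the probability is 0.5099.

0.5099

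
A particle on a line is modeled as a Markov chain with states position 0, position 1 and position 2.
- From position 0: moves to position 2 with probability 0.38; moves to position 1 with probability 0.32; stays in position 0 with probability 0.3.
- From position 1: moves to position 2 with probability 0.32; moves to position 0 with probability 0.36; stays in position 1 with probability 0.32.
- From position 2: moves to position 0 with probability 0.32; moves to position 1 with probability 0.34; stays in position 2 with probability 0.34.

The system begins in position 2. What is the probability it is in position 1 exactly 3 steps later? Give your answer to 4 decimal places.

0.3269

Propagate the distribution vector 3 steps from position 2.
After 0 steps: (0.0000, 0.0000, 1.0000)
After 1 step: (0.3200, 0.3400, 0.3400)
After 2 steps: (0.3272, 0.3268, 0.3460)
After 3 steps: (0.3265, 0.3269, 0.3466)
P(in position 1 after 3 steps) = 0.3269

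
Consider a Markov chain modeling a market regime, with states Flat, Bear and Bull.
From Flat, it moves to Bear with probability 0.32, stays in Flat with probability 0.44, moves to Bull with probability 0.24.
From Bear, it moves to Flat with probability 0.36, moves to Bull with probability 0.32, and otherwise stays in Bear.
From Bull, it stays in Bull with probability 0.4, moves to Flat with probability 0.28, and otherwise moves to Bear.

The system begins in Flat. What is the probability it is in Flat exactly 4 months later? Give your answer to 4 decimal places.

0.3641

Propagate the distribution vector 4 months from Flat.
After 0 months: (1.0000, 0.0000, 0.0000)
After 1 month: (0.4400, 0.3200, 0.2400)
After 2 months: (0.3760, 0.3200, 0.3040)
After 3 months: (0.3658, 0.3200, 0.3142)
After 4 months: (0.3641, 0.3200, 0.3159)
P(in Flat after 4 months) = 0.3641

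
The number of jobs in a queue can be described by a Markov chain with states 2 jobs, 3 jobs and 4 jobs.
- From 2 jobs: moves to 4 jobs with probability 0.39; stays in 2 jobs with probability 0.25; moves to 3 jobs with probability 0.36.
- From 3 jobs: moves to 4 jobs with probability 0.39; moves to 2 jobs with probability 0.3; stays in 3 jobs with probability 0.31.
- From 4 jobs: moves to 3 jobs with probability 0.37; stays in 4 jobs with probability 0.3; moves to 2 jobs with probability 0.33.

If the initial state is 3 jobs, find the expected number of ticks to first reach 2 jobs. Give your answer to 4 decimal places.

Let t(s) be the expected number of ticks to first reach 2 jobs from state s, with t(2 jobs) = 0. Conditioning on the first tick:
t(3 jobs) = 1 + 0.31·t(3 jobs) + 0.39·t(4 jobs)
t(4 jobs) = 1 + 0.37·t(3 jobs) + 0.3·t(4 jobs)
Solving: t(3 jobs) = 3.2182, t(4 jobs) = 3.1296.
Expected ticks from 3 jobs to 2 jobs: 3.2182.

3.2182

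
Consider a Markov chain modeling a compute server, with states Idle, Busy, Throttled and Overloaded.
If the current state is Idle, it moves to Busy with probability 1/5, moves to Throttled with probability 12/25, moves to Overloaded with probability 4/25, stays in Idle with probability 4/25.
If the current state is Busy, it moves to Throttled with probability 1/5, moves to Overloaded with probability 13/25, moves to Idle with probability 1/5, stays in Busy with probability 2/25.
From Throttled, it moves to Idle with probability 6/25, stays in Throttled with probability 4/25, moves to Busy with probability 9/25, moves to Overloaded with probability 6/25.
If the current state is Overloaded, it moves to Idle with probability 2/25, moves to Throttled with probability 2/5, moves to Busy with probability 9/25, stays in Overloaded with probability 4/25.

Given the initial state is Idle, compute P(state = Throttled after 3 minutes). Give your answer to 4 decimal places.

0.2980

Propagate the distribution vector 3 minutes from Idle.
After 0 minutes: (1.0000, 0.0000, 0.0000, 0.0000)
After 1 minute: (0.1600, 0.2000, 0.4800, 0.1600)
After 2 minutes: (0.1936, 0.2784, 0.2576, 0.2704)
After 3 minutes: (0.1701, 0.2511, 0.2980, 0.2808)
P(in Throttled after 3 minutes) = 0.2980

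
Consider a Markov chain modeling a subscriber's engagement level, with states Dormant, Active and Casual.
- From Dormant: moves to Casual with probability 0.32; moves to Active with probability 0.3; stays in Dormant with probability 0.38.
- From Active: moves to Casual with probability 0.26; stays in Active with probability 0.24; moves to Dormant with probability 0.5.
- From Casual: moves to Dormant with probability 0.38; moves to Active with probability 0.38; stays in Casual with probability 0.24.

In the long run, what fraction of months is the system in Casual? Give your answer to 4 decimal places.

Let the stationary distribution be π with π = πP and π_1 + π_2 + π_3 = 1.
π_1 = 0.38·π_1 + 0.5·π_2 + 0.38·π_3
π_2 = 0.3·π_1 + 0.24·π_2 + 0.38·π_3
Solving with the normalization constraint gives π = (0.4165, 0.3041, 0.2794).
So the stationary probability of Casual is 0.2794.

0.2794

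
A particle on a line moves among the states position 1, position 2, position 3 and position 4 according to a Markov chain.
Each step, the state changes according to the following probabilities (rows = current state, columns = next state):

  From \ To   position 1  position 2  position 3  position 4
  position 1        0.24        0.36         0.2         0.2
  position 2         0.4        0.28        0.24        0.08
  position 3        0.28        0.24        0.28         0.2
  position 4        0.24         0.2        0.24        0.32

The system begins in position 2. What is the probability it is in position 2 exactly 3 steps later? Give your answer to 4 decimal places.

0.2801

Propagate the distribution vector 3 steps from position 2.
After 0 steps: (0.0000, 1.0000, 0.0000, 0.0000)
After 1 step: (0.4000, 0.2800, 0.2400, 0.0800)
After 2 steps: (0.2944, 0.2960, 0.2336, 0.1760)
After 3 steps: (0.2967, 0.2801, 0.2376, 0.1856)
P(in position 2 after 3 steps) = 0.2801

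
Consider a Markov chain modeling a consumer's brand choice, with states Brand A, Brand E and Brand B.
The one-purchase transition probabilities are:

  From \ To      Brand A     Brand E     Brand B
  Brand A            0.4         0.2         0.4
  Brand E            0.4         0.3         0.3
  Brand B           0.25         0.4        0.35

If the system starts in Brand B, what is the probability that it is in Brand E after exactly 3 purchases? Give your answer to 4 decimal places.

Propagate the distribution vector 3 purchases from Brand B.
After 0 purchases: (0.0000, 0.0000, 1.0000)
After 1 purchase: (0.2500, 0.4000, 0.3500)
After 2 purchases: (0.3475, 0.3100, 0.3425)
After 3 purchases: (0.3486, 0.2995, 0.3519)
P(in Brand E after 3 purchases) = 0.2995

0.2995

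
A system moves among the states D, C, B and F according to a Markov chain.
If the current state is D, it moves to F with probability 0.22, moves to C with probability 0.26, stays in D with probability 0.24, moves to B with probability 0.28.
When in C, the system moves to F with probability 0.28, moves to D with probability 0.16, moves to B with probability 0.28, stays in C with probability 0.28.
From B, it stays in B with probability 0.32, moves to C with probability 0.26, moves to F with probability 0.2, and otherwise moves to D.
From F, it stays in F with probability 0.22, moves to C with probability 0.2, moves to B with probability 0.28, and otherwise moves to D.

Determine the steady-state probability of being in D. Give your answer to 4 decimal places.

Let the stationary distribution be π with π = πP and π_1 + π_2 + π_3 + π_4 = 1.
π_1 = 0.24·π_1 + 0.16·π_2 + 0.22·π_3 + 0.3·π_4
π_2 = 0.26·π_1 + 0.28·π_2 + 0.26·π_3 + 0.2·π_4
π_3 = 0.28·π_1 + 0.28·π_2 + 0.32·π_3 + 0.28·π_4
Solving with the normalization constraint gives π = (0.2278, 0.2513, 0.2917, 0.2292).
So the stationary probability of D is 0.2278.

0.2278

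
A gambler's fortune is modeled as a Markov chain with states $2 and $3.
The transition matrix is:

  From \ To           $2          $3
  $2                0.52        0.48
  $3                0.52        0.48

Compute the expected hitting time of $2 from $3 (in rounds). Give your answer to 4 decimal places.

1.9231

Let t(s) be the expected number of rounds to first reach $2 from state s, with t($2) = 0. Conditioning on the first round:
t($3) = 1 + 0.48·t($3)
Solving: t($3) = 1.9231.
Expected rounds from $3 to $2: 1.9231.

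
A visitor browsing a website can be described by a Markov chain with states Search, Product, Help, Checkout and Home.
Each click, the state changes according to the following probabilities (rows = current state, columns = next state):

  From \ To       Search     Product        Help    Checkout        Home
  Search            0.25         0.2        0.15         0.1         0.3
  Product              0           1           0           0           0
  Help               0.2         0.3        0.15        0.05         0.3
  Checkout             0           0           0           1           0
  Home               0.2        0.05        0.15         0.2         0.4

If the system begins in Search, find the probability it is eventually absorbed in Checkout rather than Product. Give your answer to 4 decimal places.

0.4327

Let h(s) be the probability of absorption at Checkout starting from transient state s. Then h(Checkout) = 1 and h(Product) = 0. By first-step analysis:
h(Search) = 0.25·h(Search) + 0.2·0 + 0.15·h(Help) + 0.1·1 + 0.3·h(Home)
h(Help) = 0.2·h(Search) + 0.3·0 + 0.15·h(Help) + 0.05·1 + 0.3·h(Home)
h(Home) = 0.2·h(Search) + 0.05·0 + 0.15·h(Help) + 0.2·1 + 0.4·h(Home)
Solving: h(Search) = 0.4327, h(Help) = 0.3610, h(Home) = 0.5678.
Starting from Search, the probability is 0.4327.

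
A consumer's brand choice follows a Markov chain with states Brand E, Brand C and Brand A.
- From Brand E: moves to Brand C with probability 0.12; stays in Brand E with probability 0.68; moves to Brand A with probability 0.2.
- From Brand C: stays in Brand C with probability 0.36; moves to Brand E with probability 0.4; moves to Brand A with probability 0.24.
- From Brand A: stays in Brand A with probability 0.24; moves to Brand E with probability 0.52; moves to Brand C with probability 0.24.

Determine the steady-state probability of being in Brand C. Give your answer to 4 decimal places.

Let the stationary distribution be π with π = πP and π_1 + π_2 + π_3 = 1.
π_1 = 0.68·π_1 + 0.4·π_2 + 0.52·π_3
π_2 = 0.12·π_1 + 0.36·π_2 + 0.24·π_3
Solving with the normalization constraint gives π = (0.5916, 0.1921, 0.2163).
So the stationary probability of Brand C is 0.1921.

0.1921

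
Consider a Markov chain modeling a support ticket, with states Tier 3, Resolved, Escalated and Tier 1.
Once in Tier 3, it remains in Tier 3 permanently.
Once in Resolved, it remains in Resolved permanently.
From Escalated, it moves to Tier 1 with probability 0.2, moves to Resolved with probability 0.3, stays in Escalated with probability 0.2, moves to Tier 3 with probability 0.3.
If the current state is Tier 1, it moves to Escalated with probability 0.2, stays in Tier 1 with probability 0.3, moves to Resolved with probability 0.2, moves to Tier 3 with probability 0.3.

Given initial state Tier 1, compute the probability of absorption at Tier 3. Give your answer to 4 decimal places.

0.5769

Let h(s) be the probability of absorption at Tier 3 starting from transient state s. Then h(Tier 3) = 1 and h(Resolved) = 0. By first-step analysis:
h(Escalated) = 0.3·1 + 0.3·0 + 0.2·h(Escalated) + 0.2·h(Tier 1)
h(Tier 1) = 0.3·1 + 0.2·0 + 0.2·h(Escalated) + 0.3·h(Tier 1)
Solving: h(Escalated) = 0.5192, h(Tier 1) = 0.5769.
Starting from Tier 1, the probability is 0.5769.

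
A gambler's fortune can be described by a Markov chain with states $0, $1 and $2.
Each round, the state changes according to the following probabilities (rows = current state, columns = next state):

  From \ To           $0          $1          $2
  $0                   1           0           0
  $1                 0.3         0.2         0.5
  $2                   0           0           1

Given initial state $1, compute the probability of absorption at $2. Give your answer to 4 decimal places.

0.6250

Let h(s) be the probability of absorption at $2 starting from transient state s. Then h($2) = 1 and h($0) = 0. By first-step analysis:
h($1) = 0.3·0 + 0.2·h($1) + 0.5·1
Solving: h($1) = 0.6250.
Starting from $1, the probability is 0.6250.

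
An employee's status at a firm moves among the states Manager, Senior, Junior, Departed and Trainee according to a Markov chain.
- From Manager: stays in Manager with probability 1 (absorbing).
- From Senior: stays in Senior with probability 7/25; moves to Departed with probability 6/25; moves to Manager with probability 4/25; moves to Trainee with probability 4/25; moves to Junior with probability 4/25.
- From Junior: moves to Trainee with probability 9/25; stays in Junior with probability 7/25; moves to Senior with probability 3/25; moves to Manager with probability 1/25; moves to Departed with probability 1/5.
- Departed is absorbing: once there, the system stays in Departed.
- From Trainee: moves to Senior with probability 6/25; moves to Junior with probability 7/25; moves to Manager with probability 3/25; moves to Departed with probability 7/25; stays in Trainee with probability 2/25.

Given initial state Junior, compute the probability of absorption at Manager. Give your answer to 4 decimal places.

0.2644

Let h(s) be the probability of absorption at Manager starting from transient state s. Then h(Manager) = 1 and h(Departed) = 0. By first-step analysis:
h(Senior) = 0.16·1 + 0.28·h(Senior) + 0.16·h(Junior) + 0.24·0 + 0.16·h(Trainee)
h(Junior) = 0.04·1 + 0.12·h(Senior) + 0.28·h(Junior) + 0.2·0 + 0.36·h(Trainee)
h(Trainee) = 0.12·1 + 0.24·h(Senior) + 0.28·h(Junior) + 0.28·0 + 0.08·h(Trainee)
Solving: h(Senior) = 0.3480, h(Junior) = 0.2644, h(Trainee) = 0.3017.
Starting from Junior, the probability is 0.2644.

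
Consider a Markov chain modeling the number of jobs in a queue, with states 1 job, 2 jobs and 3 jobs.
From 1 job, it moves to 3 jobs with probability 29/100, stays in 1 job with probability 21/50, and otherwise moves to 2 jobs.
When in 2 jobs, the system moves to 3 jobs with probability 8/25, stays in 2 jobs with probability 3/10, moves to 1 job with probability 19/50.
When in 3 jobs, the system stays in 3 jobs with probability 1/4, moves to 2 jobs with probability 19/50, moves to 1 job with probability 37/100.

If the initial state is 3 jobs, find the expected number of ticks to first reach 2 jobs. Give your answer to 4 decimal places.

Let t(s) be the expected number of ticks to first reach 2 jobs from state s, with t(2 jobs) = 0. Conditioning on the first tick:
t(1 job) = 1 + 0.42·t(1 job) + 0.29·t(3 jobs)
t(3 jobs) = 1 + 0.37·t(1 job) + 0.25·t(3 jobs)
Solving: t(1 job) = 3.1736, t(3 jobs) = 2.8990.
Expected ticks from 3 jobs to 2 jobs: 2.8990.

2.8990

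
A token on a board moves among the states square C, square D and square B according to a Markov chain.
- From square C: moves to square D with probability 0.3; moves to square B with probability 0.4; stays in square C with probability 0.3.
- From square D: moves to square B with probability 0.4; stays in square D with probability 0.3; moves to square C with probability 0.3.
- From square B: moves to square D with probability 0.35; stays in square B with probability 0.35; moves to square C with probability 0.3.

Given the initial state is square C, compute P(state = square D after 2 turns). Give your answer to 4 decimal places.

0.3200

Sum over the intermediate state after 1 turn:
P = P(square C→square C)·P(square C→square D) + P(square C→square D)·P(square D→square D) + P(square C→square B)·P(square B→square D)
  = 0.3×0.3 + 0.3×0.3 + 0.4×0.35
  = 0.0900 + 0.0900 + 0.1400 = 0.3200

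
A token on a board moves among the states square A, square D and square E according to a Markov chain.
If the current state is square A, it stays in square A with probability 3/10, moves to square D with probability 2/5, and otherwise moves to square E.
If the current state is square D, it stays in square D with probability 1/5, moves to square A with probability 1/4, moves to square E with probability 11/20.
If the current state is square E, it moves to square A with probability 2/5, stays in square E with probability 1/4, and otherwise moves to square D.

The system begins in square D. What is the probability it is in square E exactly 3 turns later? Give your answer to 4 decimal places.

Propagate the distribution vector 3 turns from square D.
After 0 turns: (0.0000, 1.0000, 0.0000)
After 1 turn: (0.2500, 0.2000, 0.5500)
After 2 turns: (0.3450, 0.3325, 0.3225)
After 3 turns: (0.3156, 0.3174, 0.3670)
P(in square E after 3 turns) = 0.3670

0.3670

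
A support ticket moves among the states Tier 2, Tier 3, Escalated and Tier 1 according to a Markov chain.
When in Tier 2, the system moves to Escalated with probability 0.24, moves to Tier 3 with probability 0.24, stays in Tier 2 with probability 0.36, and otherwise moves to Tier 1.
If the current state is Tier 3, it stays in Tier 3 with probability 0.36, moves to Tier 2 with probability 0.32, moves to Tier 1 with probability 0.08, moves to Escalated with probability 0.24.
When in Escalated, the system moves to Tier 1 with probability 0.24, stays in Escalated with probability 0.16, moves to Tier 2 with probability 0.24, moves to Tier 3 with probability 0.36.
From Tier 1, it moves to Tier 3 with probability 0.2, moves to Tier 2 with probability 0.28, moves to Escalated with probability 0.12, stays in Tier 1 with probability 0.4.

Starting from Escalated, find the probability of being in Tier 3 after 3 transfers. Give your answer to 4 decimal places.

0.2909

Propagate the distribution vector 3 transfers from Escalated.
After 0 transfers: (0.0000, 0.0000, 1.0000, 0.0000)
After 1 transfer: (0.2400, 0.3600, 0.1600, 0.2400)
After 2 transfers: (0.3072, 0.2928, 0.1984, 0.2016)
After 3 transfers: (0.3084, 0.2909, 0.1999, 0.2008)
P(in Tier 3 after 3 transfers) = 0.2909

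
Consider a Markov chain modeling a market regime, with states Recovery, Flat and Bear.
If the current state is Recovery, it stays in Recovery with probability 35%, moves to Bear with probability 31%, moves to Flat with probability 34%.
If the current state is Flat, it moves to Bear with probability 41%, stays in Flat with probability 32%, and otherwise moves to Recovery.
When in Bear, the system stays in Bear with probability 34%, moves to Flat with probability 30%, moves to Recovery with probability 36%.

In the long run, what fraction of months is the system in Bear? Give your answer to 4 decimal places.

0.3525

Let the stationary distribution be π with π = πP and π_1 + π_2 + π_3 = 1.
π_1 = 0.35·π_1 + 0.27·π_2 + 0.36·π_3
π_2 = 0.34·π_1 + 0.32·π_2 + 0.3·π_3
Solving with the normalization constraint gives π = (0.3280, 0.3195, 0.3525).
So the stationary probability of Bear is 0.3525.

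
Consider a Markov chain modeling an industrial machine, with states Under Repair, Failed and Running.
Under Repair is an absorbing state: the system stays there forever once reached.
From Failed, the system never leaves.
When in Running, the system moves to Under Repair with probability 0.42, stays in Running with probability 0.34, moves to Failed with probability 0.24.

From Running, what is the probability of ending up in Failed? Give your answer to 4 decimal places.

0.3636

Let h(s) be the probability of absorption at Failed starting from transient state s. Then h(Failed) = 1 and h(Under Repair) = 0. By first-step analysis:
h(Running) = 0.42·0 + 0.24·1 + 0.34·h(Running)
Solving: h(Running) = 0.3636.
Starting from Running, the probability is 0.3636.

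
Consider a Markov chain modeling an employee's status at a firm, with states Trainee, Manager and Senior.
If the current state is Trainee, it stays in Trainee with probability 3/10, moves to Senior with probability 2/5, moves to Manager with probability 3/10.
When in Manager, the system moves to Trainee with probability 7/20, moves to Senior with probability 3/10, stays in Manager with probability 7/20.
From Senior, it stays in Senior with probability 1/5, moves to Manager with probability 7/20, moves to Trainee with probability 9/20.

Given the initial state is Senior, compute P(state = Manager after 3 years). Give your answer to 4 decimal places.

0.3326

Propagate the distribution vector 3 years from Senior.
After 0 years: (0.0000, 0.0000, 1.0000)
After 1 year: (0.4500, 0.3500, 0.2000)
After 2 years: (0.3475, 0.3275, 0.3250)
After 3 years: (0.3651, 0.3326, 0.3023)
P(in Manager after 3 years) = 0.3326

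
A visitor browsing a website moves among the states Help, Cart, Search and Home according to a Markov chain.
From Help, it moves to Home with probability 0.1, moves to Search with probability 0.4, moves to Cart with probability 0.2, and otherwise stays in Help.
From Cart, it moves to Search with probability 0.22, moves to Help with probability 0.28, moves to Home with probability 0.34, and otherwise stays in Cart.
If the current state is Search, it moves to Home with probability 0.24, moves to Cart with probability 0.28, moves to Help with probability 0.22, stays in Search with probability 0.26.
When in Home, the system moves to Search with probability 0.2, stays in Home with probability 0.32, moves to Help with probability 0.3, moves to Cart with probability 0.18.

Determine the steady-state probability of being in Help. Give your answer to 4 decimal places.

Let the stationary distribution be π with π = πP and π_1 + π_2 + π_3 + π_4 = 1.
π_1 = 0.3·π_1 + 0.28·π_2 + 0.22·π_3 + 0.3·π_4
π_2 = 0.2·π_1 + 0.16·π_2 + 0.28·π_3 + 0.18·π_4
π_3 = 0.4·π_1 + 0.22·π_2 + 0.26·π_3 + 0.2·π_4
Solving with the normalization constraint gives π = (0.2738, 0.2088, 0.2755, 0.2419).
So the stationary probability of Help is 0.2738.

0.2738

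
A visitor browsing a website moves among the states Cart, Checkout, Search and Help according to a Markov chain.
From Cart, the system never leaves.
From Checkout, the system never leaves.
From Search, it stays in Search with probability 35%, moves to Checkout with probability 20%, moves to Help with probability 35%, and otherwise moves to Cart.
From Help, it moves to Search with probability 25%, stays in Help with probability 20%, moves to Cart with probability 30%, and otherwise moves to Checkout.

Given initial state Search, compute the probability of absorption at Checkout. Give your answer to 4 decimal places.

0.5723

Let h(s) be the probability of absorption at Checkout starting from transient state s. Then h(Checkout) = 1 and h(Cart) = 0. By first-step analysis:
h(Search) = 0.1·0 + 0.2·1 + 0.35·h(Search) + 0.35·h(Help)
h(Help) = 0.3·0 + 0.25·1 + 0.25·h(Search) + 0.2·h(Help)
Solving: h(Search) = 0.5723, h(Help) = 0.4913.
Starting from Search, the probability is 0.5723.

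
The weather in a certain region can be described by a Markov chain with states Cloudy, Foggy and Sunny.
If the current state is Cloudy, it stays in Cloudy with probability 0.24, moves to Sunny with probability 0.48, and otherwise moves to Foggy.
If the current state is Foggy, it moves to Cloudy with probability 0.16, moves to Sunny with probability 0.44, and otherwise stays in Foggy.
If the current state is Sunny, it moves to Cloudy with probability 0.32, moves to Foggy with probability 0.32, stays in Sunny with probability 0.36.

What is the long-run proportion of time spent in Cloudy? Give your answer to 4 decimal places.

0.2464

Let the stationary distribution be π with π = πP and π_1 + π_2 + π_3 = 1.
π_1 = 0.24·π_1 + 0.16·π_2 + 0.32·π_3
π_2 = 0.28·π_1 + 0.4·π_2 + 0.32·π_3
Solving with the normalization constraint gives π = (0.2464, 0.3371, 0.4165).
So the stationary probability of Cloudy is 0.2464.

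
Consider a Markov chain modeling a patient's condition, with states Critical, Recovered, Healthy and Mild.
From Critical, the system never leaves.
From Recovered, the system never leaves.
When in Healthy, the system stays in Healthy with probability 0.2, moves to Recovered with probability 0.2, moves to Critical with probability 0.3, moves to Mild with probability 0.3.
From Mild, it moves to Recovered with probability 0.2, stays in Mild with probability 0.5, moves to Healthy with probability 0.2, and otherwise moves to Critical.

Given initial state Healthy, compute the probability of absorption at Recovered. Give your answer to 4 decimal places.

0.4706

Let h(s) be the probability of absorption at Recovered starting from transient state s. Then h(Recovered) = 1 and h(Critical) = 0. By first-step analysis:
h(Healthy) = 0.3·0 + 0.2·1 + 0.2·h(Healthy) + 0.3·h(Mild)
h(Mild) = 0.1·0 + 0.2·1 + 0.2·h(Healthy) + 0.5·h(Mild)
Solving: h(Healthy) = 0.4706, h(Mild) = 0.5882.
Starting from Healthy, the probability is 0.4706.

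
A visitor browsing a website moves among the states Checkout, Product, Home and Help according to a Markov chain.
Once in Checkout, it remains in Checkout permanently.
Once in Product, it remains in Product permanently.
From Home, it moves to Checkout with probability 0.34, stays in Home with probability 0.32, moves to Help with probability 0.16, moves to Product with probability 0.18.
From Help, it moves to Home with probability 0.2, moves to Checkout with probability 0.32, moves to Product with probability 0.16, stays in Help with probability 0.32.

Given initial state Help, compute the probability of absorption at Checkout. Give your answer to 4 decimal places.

Let h(s) be the probability of absorption at Checkout starting from transient state s. Then h(Checkout) = 1 and h(Product) = 0. By first-step analysis:
h(Home) = 0.34·1 + 0.18·0 + 0.32·h(Home) + 0.16·h(Help)
h(Help) = 0.32·1 + 0.16·0 + 0.2·h(Home) + 0.32·h(Help)
Solving: h(Home) = 0.6561, h(Help) = 0.6636.
Starting from Help, the probability is 0.6636.

0.6636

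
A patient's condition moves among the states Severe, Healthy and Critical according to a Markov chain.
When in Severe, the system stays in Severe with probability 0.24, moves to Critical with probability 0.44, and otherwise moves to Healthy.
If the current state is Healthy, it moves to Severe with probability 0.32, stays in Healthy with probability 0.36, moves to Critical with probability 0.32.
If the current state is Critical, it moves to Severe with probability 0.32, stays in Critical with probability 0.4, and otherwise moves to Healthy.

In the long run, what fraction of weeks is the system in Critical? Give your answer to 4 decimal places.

0.3865

Let the stationary distribution be π with π = πP and π_1 + π_2 + π_3 = 1.
π_1 = 0.24·π_1 + 0.32·π_2 + 0.32·π_3
π_2 = 0.32·π_1 + 0.36·π_2 + 0.28·π_3
Solving with the normalization constraint gives π = (0.2963, 0.3172, 0.3865).
So the stationary probability of Critical is 0.3865.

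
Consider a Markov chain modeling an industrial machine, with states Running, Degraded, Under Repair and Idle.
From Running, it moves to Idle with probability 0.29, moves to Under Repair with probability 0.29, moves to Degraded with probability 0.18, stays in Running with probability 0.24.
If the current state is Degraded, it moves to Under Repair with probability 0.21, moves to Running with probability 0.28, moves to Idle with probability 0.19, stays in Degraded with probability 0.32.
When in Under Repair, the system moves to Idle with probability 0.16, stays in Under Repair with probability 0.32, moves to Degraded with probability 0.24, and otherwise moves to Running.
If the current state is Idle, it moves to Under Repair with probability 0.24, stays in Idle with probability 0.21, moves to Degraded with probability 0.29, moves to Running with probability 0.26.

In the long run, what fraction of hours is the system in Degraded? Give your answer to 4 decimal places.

0.2551

Let the stationary distribution be π with π = πP and π_1 + π_2 + π_3 + π_4 = 1.
π_1 = 0.24·π_1 + 0.28·π_2 + 0.28·π_3 + 0.26·π_4
π_2 = 0.18·π_1 + 0.32·π_2 + 0.24·π_3 + 0.29·π_4
π_3 = 0.29·π_1 + 0.21·π_2 + 0.32·π_3 + 0.24·π_4
Solving with the normalization constraint gives π = (0.2651, 0.2551, 0.2670, 0.2128).
So the stationary probability of Degraded is 0.2551.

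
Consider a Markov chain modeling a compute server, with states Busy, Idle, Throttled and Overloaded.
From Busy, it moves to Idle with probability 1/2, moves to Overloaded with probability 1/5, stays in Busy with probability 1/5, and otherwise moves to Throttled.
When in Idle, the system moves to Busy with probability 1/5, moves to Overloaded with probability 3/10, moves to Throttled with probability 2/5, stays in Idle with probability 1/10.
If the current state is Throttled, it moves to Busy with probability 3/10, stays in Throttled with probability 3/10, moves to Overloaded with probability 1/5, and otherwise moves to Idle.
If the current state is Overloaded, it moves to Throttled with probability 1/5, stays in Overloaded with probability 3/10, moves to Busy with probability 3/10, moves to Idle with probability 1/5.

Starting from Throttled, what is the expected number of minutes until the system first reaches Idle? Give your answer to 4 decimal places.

Let t(s) be the expected number of minutes to first reach Idle from state s, with t(Idle) = 0. Conditioning on the first minute:
t(Busy) = 1 + 0.2·t(Busy) + 0.1·t(Throttled) + 0.2·t(Overloaded)
t(Throttled) = 1 + 0.3·t(Busy) + 0.3·t(Throttled) + 0.2·t(Overloaded)
t(Overloaded) = 1 + 0.3·t(Busy) + 0.2·t(Throttled) + 0.3·t(Overloaded)
Solving: t(Busy) = 2.5806, t(Throttled) = 3.5484, t(Overloaded) = 3.5484.
Expected minutes from Throttled to Idle: 3.5484.

3.5484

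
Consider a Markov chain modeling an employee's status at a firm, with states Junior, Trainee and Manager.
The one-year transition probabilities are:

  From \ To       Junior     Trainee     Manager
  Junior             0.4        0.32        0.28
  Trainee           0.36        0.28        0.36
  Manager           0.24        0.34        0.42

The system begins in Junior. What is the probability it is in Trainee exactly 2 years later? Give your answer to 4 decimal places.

0.3128

Sum over the intermediate state after 1 year:
P = P(Junior→Junior)·P(Junior→Trainee) + P(Junior→Trainee)·P(Trainee→Trainee) + P(Junior→Manager)·P(Manager→Trainee)
  = 0.4×0.32 + 0.32×0.28 + 0.28×0.34
  = 0.1280 + 0.0896 + 0.0952 = 0.3128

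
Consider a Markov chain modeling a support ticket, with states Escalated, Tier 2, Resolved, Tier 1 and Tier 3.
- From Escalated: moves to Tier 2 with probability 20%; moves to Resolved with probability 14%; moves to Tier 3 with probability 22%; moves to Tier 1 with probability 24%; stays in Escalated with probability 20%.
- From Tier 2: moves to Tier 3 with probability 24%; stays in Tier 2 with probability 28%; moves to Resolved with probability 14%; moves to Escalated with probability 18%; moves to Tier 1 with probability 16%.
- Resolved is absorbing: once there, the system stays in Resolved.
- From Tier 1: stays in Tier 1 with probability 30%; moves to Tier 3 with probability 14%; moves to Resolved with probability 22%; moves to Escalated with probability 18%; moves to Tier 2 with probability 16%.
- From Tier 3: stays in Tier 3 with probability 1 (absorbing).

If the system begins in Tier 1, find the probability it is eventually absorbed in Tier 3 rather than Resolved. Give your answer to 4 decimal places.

Let h(s) be the probability of absorption at Tier 3 starting from transient state s. Then h(Tier 3) = 1 and h(Resolved) = 0. By first-step analysis:
h(Escalated) = 0.2·h(Escalated) + 0.2·h(Tier 2) + 0.14·0 + 0.24·h(Tier 1) + 0.22·1
h(Tier 2) = 0.18·h(Escalated) + 0.28·h(Tier 2) + 0.14·0 + 0.16·h(Tier 1) + 0.24·1
h(Tier 1) = 0.18·h(Escalated) + 0.16·h(Tier 2) + 0.22·0 + 0.3·h(Tier 1) + 0.14·1
Solving: h(Escalated) = 0.5633, h(Tier 2) = 0.5803, h(Tier 1) = 0.4775.
Starting from Tier 1, the probability is 0.4775.

0.4775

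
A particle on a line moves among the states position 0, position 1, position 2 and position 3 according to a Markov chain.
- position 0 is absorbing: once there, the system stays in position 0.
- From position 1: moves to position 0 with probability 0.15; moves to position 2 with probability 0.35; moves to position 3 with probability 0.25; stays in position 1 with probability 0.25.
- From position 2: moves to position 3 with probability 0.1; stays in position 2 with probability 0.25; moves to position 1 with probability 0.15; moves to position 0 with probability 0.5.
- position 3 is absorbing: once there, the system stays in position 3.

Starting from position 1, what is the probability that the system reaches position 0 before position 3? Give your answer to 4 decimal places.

Let h(s) be the probability of absorption at position 0 starting from transient state s. Then h(position 0) = 1 and h(position 3) = 0. By first-step analysis:
h(position 1) = 0.15·1 + 0.25·h(position 1) + 0.35·h(position 2) + 0.25·0
h(position 2) = 0.5·1 + 0.15·h(position 1) + 0.25·h(position 2) + 0.1·0
Solving: h(position 1) = 0.5637, h(position 2) = 0.7794.
Starting from position 1, the probability is 0.5637.

0.5637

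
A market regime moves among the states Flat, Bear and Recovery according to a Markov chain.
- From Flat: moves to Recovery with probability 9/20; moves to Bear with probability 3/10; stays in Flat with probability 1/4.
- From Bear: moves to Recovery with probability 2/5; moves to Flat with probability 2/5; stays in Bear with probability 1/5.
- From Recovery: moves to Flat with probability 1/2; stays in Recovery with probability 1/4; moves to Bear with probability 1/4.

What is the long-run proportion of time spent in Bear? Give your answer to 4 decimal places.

0.2562

Let the stationary distribution be π with π = πP and π_1 + π_2 + π_3 = 1.
π_1 = 0.25·π_1 + 0.4·π_2 + 0.5·π_3
π_2 = 0.3·π_1 + 0.2·π_2 + 0.25·π_3
Solving with the normalization constraint gives π = (0.3795, 0.2562, 0.3643).
So the stationary probability of Bear is 0.2562.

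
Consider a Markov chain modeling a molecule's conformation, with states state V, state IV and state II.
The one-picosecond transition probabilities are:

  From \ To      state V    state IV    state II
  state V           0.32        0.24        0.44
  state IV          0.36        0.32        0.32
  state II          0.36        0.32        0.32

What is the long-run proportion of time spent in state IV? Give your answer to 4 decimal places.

0.2923

Let the stationary distribution be π with π = πP and π_1 + π_2 + π_3 = 1.
π_1 = 0.32·π_1 + 0.36·π_2 + 0.36·π_3
π_2 = 0.24·π_1 + 0.32·π_2 + 0.32·π_3
Solving with the normalization constraint gives π = (0.3462, 0.2923, 0.3615).
So the stationary probability of state IV is 0.2923.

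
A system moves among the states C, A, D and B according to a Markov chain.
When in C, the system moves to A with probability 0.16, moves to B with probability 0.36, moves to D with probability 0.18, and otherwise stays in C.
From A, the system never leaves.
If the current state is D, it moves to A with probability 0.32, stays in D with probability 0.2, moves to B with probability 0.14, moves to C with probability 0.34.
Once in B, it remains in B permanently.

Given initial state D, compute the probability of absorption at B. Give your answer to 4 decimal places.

Let h(s) be the probability of absorption at B starting from transient state s. Then h(B) = 1 and h(A) = 0. By first-step analysis:
h(C) = 0.3·h(C) + 0.16·0 + 0.18·h(D) + 0.36·1
h(D) = 0.34·h(C) + 0.32·0 + 0.2·h(D) + 0.14·1
Solving: h(C) = 0.6279, h(D) = 0.4419.
Starting from D, the probability is 0.4419.

0.4419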